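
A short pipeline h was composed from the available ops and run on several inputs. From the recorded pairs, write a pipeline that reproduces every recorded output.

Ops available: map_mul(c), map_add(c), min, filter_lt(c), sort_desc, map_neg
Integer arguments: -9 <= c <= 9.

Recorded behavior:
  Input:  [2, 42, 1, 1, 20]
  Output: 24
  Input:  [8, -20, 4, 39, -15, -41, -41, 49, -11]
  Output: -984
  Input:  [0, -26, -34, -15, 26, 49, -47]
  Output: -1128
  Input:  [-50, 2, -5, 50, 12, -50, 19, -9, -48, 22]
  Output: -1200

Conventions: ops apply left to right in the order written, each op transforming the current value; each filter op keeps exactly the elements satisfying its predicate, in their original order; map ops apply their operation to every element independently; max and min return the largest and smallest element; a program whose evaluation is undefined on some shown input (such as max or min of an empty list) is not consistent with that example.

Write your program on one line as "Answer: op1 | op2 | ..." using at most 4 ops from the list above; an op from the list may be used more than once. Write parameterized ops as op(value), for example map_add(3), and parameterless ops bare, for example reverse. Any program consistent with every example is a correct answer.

map_mul(4) | map_mul(6) | min

Check, running the answer program on each example:
  [2, 42, 1, 1, 20] -> [8, 168, 4, 4, 80] -> [48, 1008, 24, 24, 480] -> 24
  [8, -20, 4, 39, -15, -41, -41, 49, -11] -> [32, -80, 16, 156, -60, -164, -164, 196, -44] -> [192, -480, 96, 936, -360, -984, -984, 1176, -264] -> -984
  [0, -26, -34, -15, 26, 49, -47] -> [0, -104, -136, -60, 104, 196, -188] -> [0, -624, -816, -360, 624, 1176, -1128] -> -1128
  [-50, 2, -5, 50, 12, -50, 19, -9, -48, 22] -> [-200, 8, -20, 200, 48, -200, 76, -36, -192, 88] -> [-1200, 48, -120, 1200, 288, -1200, 456, -216, -1152, 528] -> -1200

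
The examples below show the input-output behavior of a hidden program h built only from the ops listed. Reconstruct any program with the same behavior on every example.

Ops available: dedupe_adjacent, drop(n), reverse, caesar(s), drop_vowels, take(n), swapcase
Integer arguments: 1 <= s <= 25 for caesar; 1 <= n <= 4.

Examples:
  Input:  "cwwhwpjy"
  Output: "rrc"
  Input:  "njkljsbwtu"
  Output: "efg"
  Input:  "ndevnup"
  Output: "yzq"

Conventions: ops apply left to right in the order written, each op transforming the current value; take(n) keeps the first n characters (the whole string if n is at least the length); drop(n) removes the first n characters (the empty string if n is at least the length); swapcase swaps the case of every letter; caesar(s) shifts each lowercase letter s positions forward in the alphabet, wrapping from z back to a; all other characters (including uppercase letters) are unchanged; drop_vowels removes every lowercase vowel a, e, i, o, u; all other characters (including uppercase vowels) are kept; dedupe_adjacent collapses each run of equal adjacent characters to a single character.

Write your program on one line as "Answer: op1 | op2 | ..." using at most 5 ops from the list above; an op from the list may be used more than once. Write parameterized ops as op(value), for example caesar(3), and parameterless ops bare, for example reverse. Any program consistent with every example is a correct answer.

caesar(12) | drop(1) | caesar(9) | take(3)

Check, running the answer program on each example:
  "cwwhwpjy" -> "oiitibvk" -> "iitibvk" -> "rrcrket" -> "rrc"
  "njkljsbwtu" -> "zvwxvenifg" -> "vwxvenifg" -> "efgenwrop" -> "efg"
  "ndevnup" -> "zpqhzgb" -> "pqhzgb" -> "yzqipk" -> "yzq"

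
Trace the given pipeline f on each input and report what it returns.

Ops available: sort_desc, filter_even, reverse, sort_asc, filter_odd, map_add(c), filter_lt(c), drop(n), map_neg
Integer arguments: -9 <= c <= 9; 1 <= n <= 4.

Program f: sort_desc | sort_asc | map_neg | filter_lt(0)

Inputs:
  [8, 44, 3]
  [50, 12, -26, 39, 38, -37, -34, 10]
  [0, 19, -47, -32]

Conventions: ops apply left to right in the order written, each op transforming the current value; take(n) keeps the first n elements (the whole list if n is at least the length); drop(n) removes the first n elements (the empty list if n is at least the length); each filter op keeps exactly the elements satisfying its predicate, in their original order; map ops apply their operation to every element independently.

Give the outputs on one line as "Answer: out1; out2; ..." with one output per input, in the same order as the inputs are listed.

Execution, op by op:
  [8, 44, 3] -> [44, 8, 3] -> [3, 8, 44] -> [-3, -8, -44] -> [-3, -8, -44]
  [50, 12, -26, 39, 38, -37, -34, 10] -> [50, 39, 38, 12, 10, -26, -34, -37] -> [-37, -34, -26, 10, 12, 38, 39, 50] -> [37, 34, 26, -10, -12, -38, -39, -50] -> [-10, -12, -38, -39, -50]
  [0, 19, -47, -32] -> [19, 0, -32, -47] -> [-47, -32, 0, 19] -> [47, 32, 0, -19] -> [-19]

[-3, -8, -44]; [-10, -12, -38, -39, -50]; [-19]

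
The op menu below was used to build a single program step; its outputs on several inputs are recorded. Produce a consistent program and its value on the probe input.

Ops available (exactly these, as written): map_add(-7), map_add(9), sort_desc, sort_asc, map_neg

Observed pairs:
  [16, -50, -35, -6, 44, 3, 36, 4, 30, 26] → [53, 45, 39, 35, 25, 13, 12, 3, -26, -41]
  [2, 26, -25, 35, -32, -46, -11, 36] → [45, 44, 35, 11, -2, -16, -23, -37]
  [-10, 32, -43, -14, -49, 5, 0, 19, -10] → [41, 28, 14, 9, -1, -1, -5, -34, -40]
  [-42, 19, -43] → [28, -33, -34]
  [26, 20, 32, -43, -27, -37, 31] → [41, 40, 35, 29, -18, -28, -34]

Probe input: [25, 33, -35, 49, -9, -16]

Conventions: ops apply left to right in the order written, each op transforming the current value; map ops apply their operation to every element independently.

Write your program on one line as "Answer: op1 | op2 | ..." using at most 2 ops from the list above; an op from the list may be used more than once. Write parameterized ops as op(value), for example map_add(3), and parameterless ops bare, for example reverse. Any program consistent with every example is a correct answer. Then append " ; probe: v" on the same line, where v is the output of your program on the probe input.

map_add(9) | sort_desc ; probe: [58, 42, 34, 0, -7, -26]

Check, running the answer program on each example:
  [16, -50, -35, -6, 44, 3, 36, 4, 30, 26] -> [25, -41, -26, 3, 53, 12, 45, 13, 39, 35] -> [53, 45, 39, 35, 25, 13, 12, 3, -26, -41]
  [2, 26, -25, 35, -32, -46, -11, 36] -> [11, 35, -16, 44, -23, -37, -2, 45] -> [45, 44, 35, 11, -2, -16, -23, -37]
  [-10, 32, -43, -14, -49, 5, 0, 19, -10] -> [-1, 41, -34, -5, -40, 14, 9, 28, -1] -> [41, 28, 14, 9, -1, -1, -5, -34, -40]
  [-42, 19, -43] -> [-33, 28, -34] -> [28, -33, -34]
  [26, 20, 32, -43, -27, -37, 31] -> [35, 29, 41, -34, -18, -28, 40] -> [41, 40, 35, 29, -18, -28, -34]
  probe: [25, 33, -35, 49, -9, -16] -> [34, 42, -26, 58, 0, -7] -> [58, 42, 34, 0, -7, -26]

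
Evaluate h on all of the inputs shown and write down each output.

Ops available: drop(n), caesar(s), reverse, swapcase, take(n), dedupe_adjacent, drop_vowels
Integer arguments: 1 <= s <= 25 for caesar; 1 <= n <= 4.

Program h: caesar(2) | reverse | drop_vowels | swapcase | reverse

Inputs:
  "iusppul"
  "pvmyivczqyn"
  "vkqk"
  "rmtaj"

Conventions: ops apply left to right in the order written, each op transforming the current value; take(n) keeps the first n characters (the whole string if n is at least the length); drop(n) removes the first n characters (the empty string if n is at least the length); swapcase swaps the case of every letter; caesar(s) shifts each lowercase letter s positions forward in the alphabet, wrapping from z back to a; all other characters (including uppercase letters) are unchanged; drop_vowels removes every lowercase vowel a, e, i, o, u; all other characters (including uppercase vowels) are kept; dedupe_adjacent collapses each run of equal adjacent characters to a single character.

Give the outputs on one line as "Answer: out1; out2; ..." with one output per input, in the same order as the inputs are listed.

Execution, op by op:
  "iusppul" -> "kwurrwn" -> "nwrruwk" -> "nwrrwk" -> "NWRRWK" -> "KWRRWN"
  "pvmyivczqyn" -> "rxoakxebsap" -> "pasbexkaoxr" -> "psbxkxr" -> "PSBXKXR" -> "RXKXBSP"
  "vkqk" -> "xmsm" -> "msmx" -> "msmx" -> "MSMX" -> "XMSM"
  "rmtaj" -> "tovcl" -> "lcvot" -> "lcvt" -> "LCVT" -> "TVCL"

"KWRRWN"; "RXKXBSP"; "XMSM"; "TVCL"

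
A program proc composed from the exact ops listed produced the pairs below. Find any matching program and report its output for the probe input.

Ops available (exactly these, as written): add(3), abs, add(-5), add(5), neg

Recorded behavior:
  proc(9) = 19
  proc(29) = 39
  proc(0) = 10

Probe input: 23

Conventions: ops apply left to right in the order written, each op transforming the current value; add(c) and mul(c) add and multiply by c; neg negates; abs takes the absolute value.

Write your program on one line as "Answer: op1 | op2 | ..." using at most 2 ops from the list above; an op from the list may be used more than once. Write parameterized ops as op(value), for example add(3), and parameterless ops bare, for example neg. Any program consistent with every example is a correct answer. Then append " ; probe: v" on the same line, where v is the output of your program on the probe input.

add(5) | add(5) ; probe: 33

Check, running the answer program on each example:
  9 -> 14 -> 19
  29 -> 34 -> 39
  0 -> 5 -> 10
  probe: 23 -> 28 -> 33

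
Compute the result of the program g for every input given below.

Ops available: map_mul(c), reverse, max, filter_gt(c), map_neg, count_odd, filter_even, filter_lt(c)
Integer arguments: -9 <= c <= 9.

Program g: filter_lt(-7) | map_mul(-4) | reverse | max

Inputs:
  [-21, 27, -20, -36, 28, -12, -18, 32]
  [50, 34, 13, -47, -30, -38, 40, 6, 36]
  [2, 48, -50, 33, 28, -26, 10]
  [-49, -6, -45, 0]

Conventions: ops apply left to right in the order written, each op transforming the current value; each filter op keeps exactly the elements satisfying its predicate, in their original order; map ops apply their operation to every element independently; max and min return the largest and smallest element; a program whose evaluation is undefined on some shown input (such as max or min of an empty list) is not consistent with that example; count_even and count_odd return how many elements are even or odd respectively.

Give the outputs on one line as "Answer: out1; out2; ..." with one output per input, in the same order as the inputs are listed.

Execution, op by op:
  [-21, 27, -20, -36, 28, -12, -18, 32] -> [-21, -20, -36, -12, -18] -> [84, 80, 144, 48, 72] -> [72, 48, 144, 80, 84] -> 144
  [50, 34, 13, -47, -30, -38, 40, 6, 36] -> [-47, -30, -38] -> [188, 120, 152] -> [152, 120, 188] -> 188
  [2, 48, -50, 33, 28, -26, 10] -> [-50, -26] -> [200, 104] -> [104, 200] -> 200
  [-49, -6, -45, 0] -> [-49, -45] -> [196, 180] -> [180, 196] -> 196

144; 188; 200; 196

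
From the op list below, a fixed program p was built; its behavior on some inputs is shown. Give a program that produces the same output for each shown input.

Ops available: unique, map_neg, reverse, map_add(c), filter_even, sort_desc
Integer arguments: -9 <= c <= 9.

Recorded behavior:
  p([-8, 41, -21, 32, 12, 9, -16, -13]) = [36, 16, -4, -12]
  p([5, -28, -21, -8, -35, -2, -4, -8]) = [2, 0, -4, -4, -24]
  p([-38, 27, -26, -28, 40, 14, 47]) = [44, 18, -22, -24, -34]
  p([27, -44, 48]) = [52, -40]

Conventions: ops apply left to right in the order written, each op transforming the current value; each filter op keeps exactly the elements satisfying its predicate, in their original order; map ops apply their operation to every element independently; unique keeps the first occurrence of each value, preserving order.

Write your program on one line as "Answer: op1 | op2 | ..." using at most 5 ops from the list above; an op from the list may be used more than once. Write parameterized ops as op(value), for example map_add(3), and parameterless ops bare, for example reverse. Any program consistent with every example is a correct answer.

filter_even | map_add(-5) | map_add(9) | sort_desc

Check, running the answer program on each example:
  [-8, 41, -21, 32, 12, 9, -16, -13] -> [-8, 32, 12, -16] -> [-13, 27, 7, -21] -> [-4, 36, 16, -12] -> [36, 16, -4, -12]
  [5, -28, -21, -8, -35, -2, -4, -8] -> [-28, -8, -2, -4, -8] -> [-33, -13, -7, -9, -13] -> [-24, -4, 2, 0, -4] -> [2, 0, -4, -4, -24]
  [-38, 27, -26, -28, 40, 14, 47] -> [-38, -26, -28, 40, 14] -> [-43, -31, -33, 35, 9] -> [-34, -22, -24, 44, 18] -> [44, 18, -22, -24, -34]
  [27, -44, 48] -> [-44, 48] -> [-49, 43] -> [-40, 52] -> [52, -40]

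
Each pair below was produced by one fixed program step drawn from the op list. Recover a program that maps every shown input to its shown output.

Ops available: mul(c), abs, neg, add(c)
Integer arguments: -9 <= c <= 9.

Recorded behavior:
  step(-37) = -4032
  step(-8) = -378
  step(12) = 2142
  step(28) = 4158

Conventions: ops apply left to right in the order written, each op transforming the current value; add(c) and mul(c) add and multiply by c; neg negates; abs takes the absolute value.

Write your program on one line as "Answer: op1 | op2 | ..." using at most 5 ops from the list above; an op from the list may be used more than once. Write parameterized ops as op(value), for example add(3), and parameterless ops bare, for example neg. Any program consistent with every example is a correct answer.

add(5) | mul(-3) | mul(-7) | mul(-6) | neg

Check, running the answer program on each example:
  -37 -> -32 -> 96 -> -672 -> 4032 -> -4032
  -8 -> -3 -> 9 -> -63 -> 378 -> -378
  12 -> 17 -> -51 -> 357 -> -2142 -> 2142
  28 -> 33 -> -99 -> 693 -> -4158 -> 4158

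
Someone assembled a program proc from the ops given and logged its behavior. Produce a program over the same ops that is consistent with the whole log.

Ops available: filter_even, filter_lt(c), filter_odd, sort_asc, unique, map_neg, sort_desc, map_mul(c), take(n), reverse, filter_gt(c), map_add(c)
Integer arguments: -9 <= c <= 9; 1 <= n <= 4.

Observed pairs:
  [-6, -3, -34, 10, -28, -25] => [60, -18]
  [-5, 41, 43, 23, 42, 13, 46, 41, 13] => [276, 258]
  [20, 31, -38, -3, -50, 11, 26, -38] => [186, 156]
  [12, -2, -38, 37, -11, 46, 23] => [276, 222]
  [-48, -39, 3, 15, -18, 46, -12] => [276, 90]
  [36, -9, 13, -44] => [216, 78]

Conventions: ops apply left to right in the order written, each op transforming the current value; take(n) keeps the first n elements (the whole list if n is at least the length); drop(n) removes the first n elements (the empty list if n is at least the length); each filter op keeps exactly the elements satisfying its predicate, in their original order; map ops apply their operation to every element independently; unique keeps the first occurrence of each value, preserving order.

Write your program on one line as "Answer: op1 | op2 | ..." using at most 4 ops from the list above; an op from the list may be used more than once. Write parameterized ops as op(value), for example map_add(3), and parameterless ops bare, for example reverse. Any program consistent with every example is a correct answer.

sort_desc | take(2) | map_mul(6)

Check, running the answer program on each example:
  [-6, -3, -34, 10, -28, -25] -> [10, -3, -6, -25, -28, -34] -> [10, -3] -> [60, -18]
  [-5, 41, 43, 23, 42, 13, 46, 41, 13] -> [46, 43, 42, 41, 41, 23, 13, 13, -5] -> [46, 43] -> [276, 258]
  [20, 31, -38, -3, -50, 11, 26, -38] -> [31, 26, 20, 11, -3, -38, -38, -50] -> [31, 26] -> [186, 156]
  [12, -2, -38, 37, -11, 46, 23] -> [46, 37, 23, 12, -2, -11, -38] -> [46, 37] -> [276, 222]
  [-48, -39, 3, 15, -18, 46, -12] -> [46, 15, 3, -12, -18, -39, -48] -> [46, 15] -> [276, 90]
  [36, -9, 13, -44] -> [36, 13, -9, -44] -> [36, 13] -> [216, 78]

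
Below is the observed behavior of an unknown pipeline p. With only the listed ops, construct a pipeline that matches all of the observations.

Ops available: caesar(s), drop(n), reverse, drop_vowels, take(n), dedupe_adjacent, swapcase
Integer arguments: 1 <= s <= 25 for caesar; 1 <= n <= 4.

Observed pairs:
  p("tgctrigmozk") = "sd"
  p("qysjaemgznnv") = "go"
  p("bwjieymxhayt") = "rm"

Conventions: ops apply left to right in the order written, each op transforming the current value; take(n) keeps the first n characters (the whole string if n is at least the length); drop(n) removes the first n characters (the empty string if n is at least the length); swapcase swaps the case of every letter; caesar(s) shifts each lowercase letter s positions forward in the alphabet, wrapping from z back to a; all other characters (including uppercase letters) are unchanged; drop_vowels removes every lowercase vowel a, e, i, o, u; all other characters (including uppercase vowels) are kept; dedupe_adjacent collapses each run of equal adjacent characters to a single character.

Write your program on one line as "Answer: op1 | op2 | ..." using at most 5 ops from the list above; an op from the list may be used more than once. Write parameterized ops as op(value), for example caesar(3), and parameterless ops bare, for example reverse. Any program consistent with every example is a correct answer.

reverse | caesar(3) | take(2) | caesar(16) | reverse

Check, running the answer program on each example:
  "tgctrigmozk" -> "kzomgirtcgt" -> "ncrpjluwfjw" -> "nc" -> "ds" -> "sd"
  "qysjaemgznnv" -> "vnnzgmeajsyq" -> "yqqcjphdmvbt" -> "yq" -> "og" -> "go"
  "bwjieymxhayt" -> "tyahxmyeijwb" -> "wbdkapbhlmze" -> "wb" -> "mr" -> "rm"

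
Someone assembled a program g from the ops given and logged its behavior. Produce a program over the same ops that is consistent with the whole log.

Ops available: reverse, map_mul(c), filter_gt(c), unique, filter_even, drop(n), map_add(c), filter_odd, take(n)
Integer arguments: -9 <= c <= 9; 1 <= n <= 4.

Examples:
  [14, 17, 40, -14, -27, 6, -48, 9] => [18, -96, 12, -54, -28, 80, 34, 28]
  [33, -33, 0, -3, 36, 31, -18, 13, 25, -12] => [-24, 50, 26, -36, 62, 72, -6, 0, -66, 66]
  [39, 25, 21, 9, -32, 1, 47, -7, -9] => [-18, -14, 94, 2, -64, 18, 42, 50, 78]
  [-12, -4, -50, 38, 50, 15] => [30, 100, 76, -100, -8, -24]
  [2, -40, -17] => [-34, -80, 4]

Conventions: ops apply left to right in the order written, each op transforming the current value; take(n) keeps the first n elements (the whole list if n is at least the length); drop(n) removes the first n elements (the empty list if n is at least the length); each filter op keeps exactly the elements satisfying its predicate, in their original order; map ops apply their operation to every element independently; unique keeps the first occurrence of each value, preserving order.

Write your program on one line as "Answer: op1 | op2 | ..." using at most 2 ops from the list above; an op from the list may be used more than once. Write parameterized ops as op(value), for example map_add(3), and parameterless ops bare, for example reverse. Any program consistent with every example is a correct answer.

map_mul(2) | reverse

Check, running the answer program on each example:
  [14, 17, 40, -14, -27, 6, -48, 9] -> [28, 34, 80, -28, -54, 12, -96, 18] -> [18, -96, 12, -54, -28, 80, 34, 28]
  [33, -33, 0, -3, 36, 31, -18, 13, 25, -12] -> [66, -66, 0, -6, 72, 62, -36, 26, 50, -24] -> [-24, 50, 26, -36, 62, 72, -6, 0, -66, 66]
  [39, 25, 21, 9, -32, 1, 47, -7, -9] -> [78, 50, 42, 18, -64, 2, 94, -14, -18] -> [-18, -14, 94, 2, -64, 18, 42, 50, 78]
  [-12, -4, -50, 38, 50, 15] -> [-24, -8, -100, 76, 100, 30] -> [30, 100, 76, -100, -8, -24]
  [2, -40, -17] -> [4, -80, -34] -> [-34, -80, 4]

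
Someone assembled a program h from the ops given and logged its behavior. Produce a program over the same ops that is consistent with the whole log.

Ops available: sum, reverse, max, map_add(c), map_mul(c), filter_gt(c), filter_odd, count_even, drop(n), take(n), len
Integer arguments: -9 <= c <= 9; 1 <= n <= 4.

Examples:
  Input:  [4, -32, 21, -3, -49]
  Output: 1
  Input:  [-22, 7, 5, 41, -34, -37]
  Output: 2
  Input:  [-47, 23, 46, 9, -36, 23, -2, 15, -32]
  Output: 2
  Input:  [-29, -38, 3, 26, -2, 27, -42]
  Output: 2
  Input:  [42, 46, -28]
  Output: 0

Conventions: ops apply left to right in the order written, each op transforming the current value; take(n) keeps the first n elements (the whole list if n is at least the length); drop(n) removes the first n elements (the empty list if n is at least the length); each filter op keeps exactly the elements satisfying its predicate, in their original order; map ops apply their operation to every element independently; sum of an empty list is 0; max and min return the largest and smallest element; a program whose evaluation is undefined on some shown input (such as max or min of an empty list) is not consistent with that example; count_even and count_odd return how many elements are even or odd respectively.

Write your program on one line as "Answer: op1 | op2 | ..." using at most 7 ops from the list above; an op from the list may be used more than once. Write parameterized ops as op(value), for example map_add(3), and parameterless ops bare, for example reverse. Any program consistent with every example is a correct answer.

map_mul(6) | drop(2) | reverse | take(4) | drop(2) | len

Check, running the answer program on each example:
  [4, -32, 21, -3, -49] -> [24, -192, 126, -18, -294] -> [126, -18, -294] -> [-294, -18, 126] -> [-294, -18, 126] -> [126] -> 1
  [-22, 7, 5, 41, -34, -37] -> [-132, 42, 30, 246, -204, -222] -> [30, 246, -204, -222] -> [-222, -204, 246, 30] -> [-222, -204, 246, 30] -> [246, 30] -> 2
  [-47, 23, 46, 9, -36, 23, -2, 15, -32] -> [-282, 138, 276, 54, -216, 138, -12, 90, -192] -> [276, 54, -216, 138, -12, 90, -192] -> [-192, 90, -12, 138, -216, 54, 276] -> [-192, 90, -12, 138] -> [-12, 138] -> 2
  [-29, -38, 3, 26, -2, 27, -42] -> [-174, -228, 18, 156, -12, 162, -252] -> [18, 156, -12, 162, -252] -> [-252, 162, -12, 156, 18] -> [-252, 162, -12, 156] -> [-12, 156] -> 2
  [42, 46, -28] -> [252, 276, -168] -> [-168] -> [-168] -> [-168] -> [] -> 0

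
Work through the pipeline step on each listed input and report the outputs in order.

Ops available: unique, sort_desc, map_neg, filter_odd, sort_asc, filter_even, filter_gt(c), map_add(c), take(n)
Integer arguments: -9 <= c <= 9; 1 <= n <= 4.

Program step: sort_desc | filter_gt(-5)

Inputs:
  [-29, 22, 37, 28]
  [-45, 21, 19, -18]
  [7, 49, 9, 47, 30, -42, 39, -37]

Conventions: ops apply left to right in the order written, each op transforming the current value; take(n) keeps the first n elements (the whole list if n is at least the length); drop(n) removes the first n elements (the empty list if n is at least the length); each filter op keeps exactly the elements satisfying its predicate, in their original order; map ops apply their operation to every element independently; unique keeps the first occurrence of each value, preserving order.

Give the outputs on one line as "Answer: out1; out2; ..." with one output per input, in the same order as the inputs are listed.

[37, 28, 22]; [21, 19]; [49, 47, 39, 30, 9, 7]

Execution, op by op:
  [-29, 22, 37, 28] -> [37, 28, 22, -29] -> [37, 28, 22]
  [-45, 21, 19, -18] -> [21, 19, -18, -45] -> [21, 19]
  [7, 49, 9, 47, 30, -42, 39, -37] -> [49, 47, 39, 30, 9, 7, -37, -42] -> [49, 47, 39, 30, 9, 7]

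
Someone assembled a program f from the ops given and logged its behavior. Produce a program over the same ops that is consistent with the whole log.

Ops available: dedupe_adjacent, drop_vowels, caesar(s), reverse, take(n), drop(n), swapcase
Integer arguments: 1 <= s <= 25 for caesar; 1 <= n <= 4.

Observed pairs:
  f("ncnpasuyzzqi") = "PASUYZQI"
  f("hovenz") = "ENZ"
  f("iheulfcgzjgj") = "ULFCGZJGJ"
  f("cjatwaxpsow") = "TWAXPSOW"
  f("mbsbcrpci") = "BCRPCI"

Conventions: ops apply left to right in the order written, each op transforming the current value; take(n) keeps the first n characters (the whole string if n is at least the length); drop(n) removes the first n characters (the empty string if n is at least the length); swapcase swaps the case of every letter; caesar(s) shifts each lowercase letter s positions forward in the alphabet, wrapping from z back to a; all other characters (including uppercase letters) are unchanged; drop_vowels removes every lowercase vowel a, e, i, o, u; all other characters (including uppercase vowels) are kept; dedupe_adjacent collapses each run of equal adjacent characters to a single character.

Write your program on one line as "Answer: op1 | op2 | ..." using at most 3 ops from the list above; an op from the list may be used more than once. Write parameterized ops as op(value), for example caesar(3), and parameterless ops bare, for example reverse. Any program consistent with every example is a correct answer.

dedupe_adjacent | drop(3) | swapcase

Check, running the answer program on each example:
  "ncnpasuyzzqi" -> "ncnpasuyzqi" -> "pasuyzqi" -> "PASUYZQI"
  "hovenz" -> "hovenz" -> "enz" -> "ENZ"
  "iheulfcgzjgj" -> "iheulfcgzjgj" -> "ulfcgzjgj" -> "ULFCGZJGJ"
  "cjatwaxpsow" -> "cjatwaxpsow" -> "twaxpsow" -> "TWAXPSOW"
  "mbsbcrpci" -> "mbsbcrpci" -> "bcrpci" -> "BCRPCI"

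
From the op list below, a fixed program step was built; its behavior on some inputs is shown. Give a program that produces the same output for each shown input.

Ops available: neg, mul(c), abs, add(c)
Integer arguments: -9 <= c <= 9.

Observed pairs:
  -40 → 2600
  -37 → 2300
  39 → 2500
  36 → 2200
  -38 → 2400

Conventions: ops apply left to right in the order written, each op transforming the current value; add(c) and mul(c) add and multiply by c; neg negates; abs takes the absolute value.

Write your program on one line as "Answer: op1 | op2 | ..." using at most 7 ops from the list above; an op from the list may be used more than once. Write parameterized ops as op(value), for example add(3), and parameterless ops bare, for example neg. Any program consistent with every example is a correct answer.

abs | add(-8) | add(-6) | mul(4) | mul(-5) | mul(-5)

Check, running the answer program on each example:
  -40 -> 40 -> 32 -> 26 -> 104 -> -520 -> 2600
  -37 -> 37 -> 29 -> 23 -> 92 -> -460 -> 2300
  39 -> 39 -> 31 -> 25 -> 100 -> -500 -> 2500
  36 -> 36 -> 28 -> 22 -> 88 -> -440 -> 2200
  -38 -> 38 -> 30 -> 24 -> 96 -> -480 -> 2400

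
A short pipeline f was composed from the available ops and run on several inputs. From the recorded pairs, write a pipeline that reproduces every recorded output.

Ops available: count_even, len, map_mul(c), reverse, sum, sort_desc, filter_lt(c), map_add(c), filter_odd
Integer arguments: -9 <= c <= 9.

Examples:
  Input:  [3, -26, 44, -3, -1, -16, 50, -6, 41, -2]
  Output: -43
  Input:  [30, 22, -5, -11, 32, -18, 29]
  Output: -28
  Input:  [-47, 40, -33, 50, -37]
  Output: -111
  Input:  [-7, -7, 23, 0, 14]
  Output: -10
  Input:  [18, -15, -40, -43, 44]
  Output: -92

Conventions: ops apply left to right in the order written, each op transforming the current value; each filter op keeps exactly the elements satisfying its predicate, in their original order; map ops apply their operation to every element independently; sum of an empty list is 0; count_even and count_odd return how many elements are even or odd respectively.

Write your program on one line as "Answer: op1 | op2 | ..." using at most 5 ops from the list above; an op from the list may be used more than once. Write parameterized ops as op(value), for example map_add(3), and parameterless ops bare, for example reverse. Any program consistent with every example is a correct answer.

map_add(2) | filter_lt(0) | reverse | sum

Check, running the answer program on each example:
  [3, -26, 44, -3, -1, -16, 50, -6, 41, -2] -> [5, -24, 46, -1, 1, -14, 52, -4, 43, 0] -> [-24, -1, -14, -4] -> [-4, -14, -1, -24] -> -43
  [30, 22, -5, -11, 32, -18, 29] -> [32, 24, -3, -9, 34, -16, 31] -> [-3, -9, -16] -> [-16, -9, -3] -> -28
  [-47, 40, -33, 50, -37] -> [-45, 42, -31, 52, -35] -> [-45, -31, -35] -> [-35, -31, -45] -> -111
  [-7, -7, 23, 0, 14] -> [-5, -5, 25, 2, 16] -> [-5, -5] -> [-5, -5] -> -10
  [18, -15, -40, -43, 44] -> [20, -13, -38, -41, 46] -> [-13, -38, -41] -> [-41, -38, -13] -> -92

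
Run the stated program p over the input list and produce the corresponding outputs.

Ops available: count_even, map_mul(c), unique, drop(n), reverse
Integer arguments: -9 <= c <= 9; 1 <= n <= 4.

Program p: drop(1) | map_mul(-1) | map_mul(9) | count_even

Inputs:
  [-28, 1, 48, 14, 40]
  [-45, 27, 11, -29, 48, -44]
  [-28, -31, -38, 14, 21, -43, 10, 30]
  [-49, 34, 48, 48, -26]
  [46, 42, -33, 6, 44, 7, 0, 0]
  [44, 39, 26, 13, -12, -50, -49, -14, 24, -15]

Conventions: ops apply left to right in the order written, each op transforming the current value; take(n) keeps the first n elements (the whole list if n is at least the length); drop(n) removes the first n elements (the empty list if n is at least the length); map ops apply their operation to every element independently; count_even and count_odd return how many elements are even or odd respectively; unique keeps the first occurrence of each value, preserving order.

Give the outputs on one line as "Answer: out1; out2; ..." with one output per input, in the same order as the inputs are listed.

Execution, op by op:
  [-28, 1, 48, 14, 40] -> [1, 48, 14, 40] -> [-1, -48, -14, -40] -> [-9, -432, -126, -360] -> 3
  [-45, 27, 11, -29, 48, -44] -> [27, 11, -29, 48, -44] -> [-27, -11, 29, -48, 44] -> [-243, -99, 261, -432, 396] -> 2
  [-28, -31, -38, 14, 21, -43, 10, 30] -> [-31, -38, 14, 21, -43, 10, 30] -> [31, 38, -14, -21, 43, -10, -30] -> [279, 342, -126, -189, 387, -90, -270] -> 4
  [-49, 34, 48, 48, -26] -> [34, 48, 48, -26] -> [-34, -48, -48, 26] -> [-306, -432, -432, 234] -> 4
  [46, 42, -33, 6, 44, 7, 0, 0] -> [42, -33, 6, 44, 7, 0, 0] -> [-42, 33, -6, -44, -7, 0, 0] -> [-378, 297, -54, -396, -63, 0, 0] -> 5
  [44, 39, 26, 13, -12, -50, -49, -14, 24, -15] -> [39, 26, 13, -12, -50, -49, -14, 24, -15] -> [-39, -26, -13, 12, 50, 49, 14, -24, 15] -> [-351, -234, -117, 108, 450, 441, 126, -216, 135] -> 5

3; 2; 4; 4; 5; 5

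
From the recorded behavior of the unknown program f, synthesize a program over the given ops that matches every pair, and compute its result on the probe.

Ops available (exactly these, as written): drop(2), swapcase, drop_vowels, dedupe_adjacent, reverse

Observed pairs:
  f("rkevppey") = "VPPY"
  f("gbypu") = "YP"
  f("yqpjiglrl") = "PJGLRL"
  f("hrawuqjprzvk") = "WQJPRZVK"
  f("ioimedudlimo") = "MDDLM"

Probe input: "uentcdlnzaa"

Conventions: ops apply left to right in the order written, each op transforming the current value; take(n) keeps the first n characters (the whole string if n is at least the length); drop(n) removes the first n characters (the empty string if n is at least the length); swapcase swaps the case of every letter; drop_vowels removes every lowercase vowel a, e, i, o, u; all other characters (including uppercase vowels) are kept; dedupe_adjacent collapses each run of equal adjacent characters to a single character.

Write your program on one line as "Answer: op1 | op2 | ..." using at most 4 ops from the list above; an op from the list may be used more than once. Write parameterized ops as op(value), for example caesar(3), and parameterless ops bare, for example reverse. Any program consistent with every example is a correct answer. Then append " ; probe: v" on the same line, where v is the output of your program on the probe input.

drop(2) | drop_vowels | swapcase ; probe: "NTCDLNZ"

Check, running the answer program on each example:
  "rkevppey" -> "evppey" -> "vppy" -> "VPPY"
  "gbypu" -> "ypu" -> "yp" -> "YP"
  "yqpjiglrl" -> "pjiglrl" -> "pjglrl" -> "PJGLRL"
  "hrawuqjprzvk" -> "awuqjprzvk" -> "wqjprzvk" -> "WQJPRZVK"
  "ioimedudlimo" -> "imedudlimo" -> "mddlm" -> "MDDLM"
  probe: "uentcdlnzaa" -> "ntcdlnzaa" -> "ntcdlnz" -> "NTCDLNZ"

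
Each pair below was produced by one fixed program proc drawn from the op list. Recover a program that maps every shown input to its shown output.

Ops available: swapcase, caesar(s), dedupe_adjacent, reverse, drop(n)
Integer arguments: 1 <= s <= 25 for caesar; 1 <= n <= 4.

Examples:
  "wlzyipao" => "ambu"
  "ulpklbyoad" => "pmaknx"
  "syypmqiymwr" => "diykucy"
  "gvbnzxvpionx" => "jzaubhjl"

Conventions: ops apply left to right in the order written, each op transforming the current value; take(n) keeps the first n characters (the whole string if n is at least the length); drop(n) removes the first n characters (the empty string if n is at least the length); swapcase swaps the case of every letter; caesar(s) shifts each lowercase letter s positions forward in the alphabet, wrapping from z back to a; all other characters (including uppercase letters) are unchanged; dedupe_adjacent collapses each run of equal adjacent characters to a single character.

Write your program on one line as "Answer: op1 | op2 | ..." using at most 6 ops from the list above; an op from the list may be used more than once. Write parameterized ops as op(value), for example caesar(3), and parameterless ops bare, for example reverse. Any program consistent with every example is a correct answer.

drop(1) | caesar(9) | drop(2) | caesar(3) | drop(1) | reverse

Check, running the answer program on each example:
  "wlzyipao" -> "lzyipao" -> "uihryjx" -> "hryjx" -> "kubma" -> "ubma" -> "ambu"
  "ulpklbyoad" -> "lpklbyoad" -> "uytukhxjm" -> "tukhxjm" -> "wxnkamp" -> "xnkamp" -> "pmaknx"
  "syypmqiymwr" -> "yypmqiymwr" -> "hhyvzrhvfa" -> "yvzrhvfa" -> "bycukyid" -> "ycukyid" -> "diykucy"
  "gvbnzxvpionx" -> "vbnzxvpionx" -> "ekwigeyrxwg" -> "wigeyrxwg" -> "zljhbuazj" -> "ljhbuazj" -> "jzaubhjl"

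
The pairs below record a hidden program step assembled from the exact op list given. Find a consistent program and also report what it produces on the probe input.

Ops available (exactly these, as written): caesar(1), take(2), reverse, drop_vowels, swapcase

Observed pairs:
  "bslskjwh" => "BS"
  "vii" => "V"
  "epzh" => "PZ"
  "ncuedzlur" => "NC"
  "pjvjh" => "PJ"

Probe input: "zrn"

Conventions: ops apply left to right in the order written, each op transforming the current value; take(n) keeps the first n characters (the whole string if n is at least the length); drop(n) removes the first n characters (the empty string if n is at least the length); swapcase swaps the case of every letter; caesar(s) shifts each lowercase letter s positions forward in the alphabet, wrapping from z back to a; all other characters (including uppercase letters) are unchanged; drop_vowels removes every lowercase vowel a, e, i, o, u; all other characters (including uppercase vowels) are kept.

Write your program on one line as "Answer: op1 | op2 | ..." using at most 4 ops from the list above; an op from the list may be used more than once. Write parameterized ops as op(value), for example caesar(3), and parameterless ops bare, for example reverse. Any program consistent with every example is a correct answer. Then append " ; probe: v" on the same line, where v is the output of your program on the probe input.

drop_vowels | take(2) | swapcase ; probe: "ZR"

Check, running the answer program on each example:
  "bslskjwh" -> "bslskjwh" -> "bs" -> "BS"
  "vii" -> "v" -> "v" -> "V"
  "epzh" -> "pzh" -> "pz" -> "PZ"
  "ncuedzlur" -> "ncdzlr" -> "nc" -> "NC"
  "pjvjh" -> "pjvjh" -> "pj" -> "PJ"
  probe: "zrn" -> "zrn" -> "zr" -> "ZR"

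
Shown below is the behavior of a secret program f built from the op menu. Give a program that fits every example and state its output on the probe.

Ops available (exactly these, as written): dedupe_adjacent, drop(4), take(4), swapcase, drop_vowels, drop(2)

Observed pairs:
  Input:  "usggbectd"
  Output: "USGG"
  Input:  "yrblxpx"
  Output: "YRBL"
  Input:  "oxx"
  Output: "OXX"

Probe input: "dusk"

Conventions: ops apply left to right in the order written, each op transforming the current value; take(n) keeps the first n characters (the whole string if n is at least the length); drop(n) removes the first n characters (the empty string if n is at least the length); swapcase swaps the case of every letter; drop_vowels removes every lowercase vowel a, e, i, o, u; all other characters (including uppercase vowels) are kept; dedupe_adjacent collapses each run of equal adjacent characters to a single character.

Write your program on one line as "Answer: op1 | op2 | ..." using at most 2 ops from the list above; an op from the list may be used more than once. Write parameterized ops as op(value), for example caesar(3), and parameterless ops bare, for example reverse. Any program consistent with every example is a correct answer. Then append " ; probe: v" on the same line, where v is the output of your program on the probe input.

swapcase | take(4) ; probe: "DUSK"

Check, running the answer program on each example:
  "usggbectd" -> "USGGBECTD" -> "USGG"
  "yrblxpx" -> "YRBLXPX" -> "YRBL"
  "oxx" -> "OXX" -> "OXX"
  probe: "dusk" -> "DUSK" -> "DUSK"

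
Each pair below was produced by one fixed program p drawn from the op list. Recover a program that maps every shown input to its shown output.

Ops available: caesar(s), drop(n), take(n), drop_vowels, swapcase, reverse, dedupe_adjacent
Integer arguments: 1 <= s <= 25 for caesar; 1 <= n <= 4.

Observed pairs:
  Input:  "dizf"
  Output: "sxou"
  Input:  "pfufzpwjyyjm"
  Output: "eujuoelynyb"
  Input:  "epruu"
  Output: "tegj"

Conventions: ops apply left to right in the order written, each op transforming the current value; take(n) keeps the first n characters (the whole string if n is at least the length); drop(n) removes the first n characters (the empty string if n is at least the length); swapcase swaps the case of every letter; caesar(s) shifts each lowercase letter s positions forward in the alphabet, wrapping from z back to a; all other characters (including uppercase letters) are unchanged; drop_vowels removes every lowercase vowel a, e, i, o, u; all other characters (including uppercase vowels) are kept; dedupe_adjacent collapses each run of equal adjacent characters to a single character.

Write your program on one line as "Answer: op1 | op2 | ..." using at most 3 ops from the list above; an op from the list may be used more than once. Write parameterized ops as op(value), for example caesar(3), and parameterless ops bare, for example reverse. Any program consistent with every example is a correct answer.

caesar(15) | dedupe_adjacent

Check, running the answer program on each example:
  "dizf" -> "sxou" -> "sxou"
  "pfufzpwjyyjm" -> "eujuoelynnyb" -> "eujuoelynyb"
  "epruu" -> "tegjj" -> "tegj"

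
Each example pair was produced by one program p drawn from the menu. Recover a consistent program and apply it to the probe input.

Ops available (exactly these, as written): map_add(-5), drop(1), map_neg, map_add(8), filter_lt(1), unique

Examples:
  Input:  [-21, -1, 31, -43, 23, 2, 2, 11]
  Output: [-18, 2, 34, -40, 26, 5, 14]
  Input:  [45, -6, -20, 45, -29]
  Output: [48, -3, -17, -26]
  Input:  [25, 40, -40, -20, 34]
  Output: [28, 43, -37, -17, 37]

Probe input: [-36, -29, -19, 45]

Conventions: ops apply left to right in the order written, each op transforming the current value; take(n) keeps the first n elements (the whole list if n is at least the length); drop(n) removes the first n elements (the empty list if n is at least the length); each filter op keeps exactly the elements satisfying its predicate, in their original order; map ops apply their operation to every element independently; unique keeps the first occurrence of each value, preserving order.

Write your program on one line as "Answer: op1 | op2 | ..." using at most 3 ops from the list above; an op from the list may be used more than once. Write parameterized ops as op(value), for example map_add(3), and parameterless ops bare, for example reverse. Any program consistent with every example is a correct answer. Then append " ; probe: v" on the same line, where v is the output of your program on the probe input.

map_add(-5) | unique | map_add(8) ; probe: [-33, -26, -16, 48]

Check, running the answer program on each example:
  [-21, -1, 31, -43, 23, 2, 2, 11] -> [-26, -6, 26, -48, 18, -3, -3, 6] -> [-26, -6, 26, -48, 18, -3, 6] -> [-18, 2, 34, -40, 26, 5, 14]
  [45, -6, -20, 45, -29] -> [40, -11, -25, 40, -34] -> [40, -11, -25, -34] -> [48, -3, -17, -26]
  [25, 40, -40, -20, 34] -> [20, 35, -45, -25, 29] -> [20, 35, -45, -25, 29] -> [28, 43, -37, -17, 37]
  probe: [-36, -29, -19, 45] -> [-41, -34, -24, 40] -> [-41, -34, -24, 40] -> [-33, -26, -16, 48]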